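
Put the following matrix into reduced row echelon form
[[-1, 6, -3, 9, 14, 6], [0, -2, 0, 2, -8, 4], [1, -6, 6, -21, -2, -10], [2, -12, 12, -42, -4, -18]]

[[1, 0, 0, -3, -2, 0], [0, 1, 0, -1, 4, 0], [0, 0, 1, -4, 4, 0], [0, 0, 0, 0, 0, 1]]

R1 := -1·R1
  [ 1   -6   3   -9  -14   -6 ]
  [ 0   -2   0    2   -8    4 ]
  [ 1   -6   6  -21   -2  -10 ]
  [ 2  -12  12  -42   -4  -18 ]
R3 := R3 − R1
  [ 1   -6   3   -9  -14   -6 ]
  [ 0   -2   0    2   -8    4 ]
  [ 0    0   3  -12   12   -4 ]
  [ 2  -12  12  -42   -4  -18 ]
R4 := R4 − 2·R1
  [ 1  -6  3   -9  -14  -6 ]
  [ 0  -2  0    2   -8   4 ]
  [ 0   0  3  -12   12  -4 ]
  [ 0   0  6  -24   24  -6 ]
R2 := -1/2·R2
  [ 1  -6  3   -9  -14  -6 ]
  [ 0   1  0   -1    4  -2 ]
  [ 0   0  3  -12   12  -4 ]
  [ 0   0  6  -24   24  -6 ]
R3 := 1/3·R3
  [ 1  -6  3   -9  -14    -6 ]
  [ 0   1  0   -1    4    -2 ]
  [ 0   0  1   -4    4  -4/3 ]
  [ 0   0  6  -24   24    -6 ]
R4 := R4 − 6·R3
  [ 1  -6  3  -9  -14    -6 ]
  [ 0   1  0  -1    4    -2 ]
  [ 0   0  1  -4    4  -4/3 ]
  [ 0   0  0   0    0     2 ]
R4 := 1/2·R4
  [ 1  -6  3  -9  -14    -6 ]
  [ 0   1  0  -1    4    -2 ]
  [ 0   0  1  -4    4  -4/3 ]
  [ 0   0  0   0    0     1 ]
R3 := R3 + 4/3·R4
  [ 1  -6  3  -9  -14  -6 ]
  [ 0   1  0  -1    4  -2 ]
  [ 0   0  1  -4    4   0 ]
  [ 0   0  0   0    0   1 ]
R2 := R2 + 2·R4
  [ 1  -6  3  -9  -14  -6 ]
  [ 0   1  0  -1    4   0 ]
  [ 0   0  1  -4    4   0 ]
  [ 0   0  0   0    0   1 ]
R1 := R1 + 6·R4
  [ 1  -6  3  -9  -14  0 ]
  [ 0   1  0  -1    4  0 ]
  [ 0   0  1  -4    4  0 ]
  [ 0   0  0   0    0  1 ]
R1 := R1 − 3·R3
  [ 1  -6  0   3  -26  0 ]
  [ 0   1  0  -1    4  0 ]
  [ 0   0  1  -4    4  0 ]
  [ 0   0  0   0    0  1 ]
R1 := R1 + 6·R2
  [ 1  0  0  -3  -2  0 ]
  [ 0  1  0  -1   4  0 ]
  [ 0  0  1  -4   4  0 ]
  [ 0  0  0   0   0  1 ]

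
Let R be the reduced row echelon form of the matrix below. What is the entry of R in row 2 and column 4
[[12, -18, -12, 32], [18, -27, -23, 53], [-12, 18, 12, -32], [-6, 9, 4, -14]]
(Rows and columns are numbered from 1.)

-1

r1 -> 1/12·r1
  [   1  -3/2   -1  8/3 ]
  [  18   -27  -23   53 ]
  [ -12    18   12  -32 ]
  [  -6     9    4  -14 ]
r2 -> r2 − 18·r1
  [   1  -3/2  -1  8/3 ]
  [   0     0  -5    5 ]
  [ -12    18  12  -32 ]
  [  -6     9   4  -14 ]
r3 -> r3 + 12·r1
  [  1  -3/2  -1  8/3 ]
  [  0     0  -5    5 ]
  [  0     0   0    0 ]
  [ -6     9   4  -14 ]
r4 -> r4 + 6·r1
  [ 1  -3/2  -1  8/3 ]
  [ 0     0  -5    5 ]
  [ 0     0   0    0 ]
  [ 0     0  -2    2 ]
r2 -> -1/5·r2
  [ 1  -3/2  -1  8/3 ]
  [ 0     0   1   -1 ]
  [ 0     0   0    0 ]
  [ 0     0  -2    2 ]
r4 -> r4 + 2·r2
  [ 1  -3/2  -1  8/3 ]
  [ 0     0   1   -1 ]
  [ 0     0   0    0 ]
  [ 0     0   0    0 ]
r1 -> r1 + r2
  [ 1  -3/2  0  5/3 ]
  [ 0     0  1   -1 ]
  [ 0     0  0    0 ]
  [ 0     0  0    0 ]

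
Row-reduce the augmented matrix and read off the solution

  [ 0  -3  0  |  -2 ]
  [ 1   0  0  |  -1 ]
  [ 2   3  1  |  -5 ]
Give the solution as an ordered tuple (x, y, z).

(-1, 2/3, -5)

ρ1 <=> ρ2
  [ 1   0  0  |  -1 ]
  [ 0  -3  0  |  -2 ]
  [ 2   3  1  |  -5 ]
ρ3 -> ρ3 − 2·ρ1
  [ 1   0  0  |  -1 ]
  [ 0  -3  0  |  -2 ]
  [ 0   3  1  |  -3 ]
ρ2 -> -1/3·ρ2
  [ 1  0  0  |   -1 ]
  [ 0  1  0  |  2/3 ]
  [ 0  3  1  |   -3 ]
ρ3 -> ρ3 − 3·ρ2
  [ 1  0  0  |   -1 ]
  [ 0  1  0  |  2/3 ]
  [ 0  0  1  |   -5 ]
Reading off the last column: x = -1, y = 2/3, z = -5.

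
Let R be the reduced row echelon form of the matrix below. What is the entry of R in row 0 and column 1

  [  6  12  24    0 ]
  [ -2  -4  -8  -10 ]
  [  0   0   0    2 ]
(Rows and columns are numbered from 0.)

R1 -> 1/6·R1
  [  1   2   4    0 ]
  [ -2  -4  -8  -10 ]
  [  0   0   0    2 ]
R2 -> R2 + 2·R1
  [ 1  2  4    0 ]
  [ 0  0  0  -10 ]
  [ 0  0  0    2 ]
R2 -> -1/10·R2
  [ 1  2  4  0 ]
  [ 0  0  0  1 ]
  [ 0  0  0  2 ]
R3 -> R3 − 2·R2
  [ 1  2  4  0 ]
  [ 0  0  0  1 ]
  [ 0  0  0  0 ]

2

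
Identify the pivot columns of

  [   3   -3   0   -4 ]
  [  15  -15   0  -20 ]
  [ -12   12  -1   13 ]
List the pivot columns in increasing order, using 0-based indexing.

0, 2

r1 := 1/3·r1
r2 := r2 − 15·r1
r3 := r3 + 12·r1
r2 ↔ r3
r2 := -1·r2
Pivot columns are the columns containing a leading 1.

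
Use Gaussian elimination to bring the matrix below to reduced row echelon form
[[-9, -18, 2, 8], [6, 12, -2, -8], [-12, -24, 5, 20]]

R1 := -1/9·R1
  [   1    2  -2/9  -8/9 ]
  [   6   12    -2    -8 ]
  [ -12  -24     5    20 ]
R2 := R2 − 6·R1
  [   1    2  -2/9  -8/9 ]
  [   0    0  -2/3  -8/3 ]
  [ -12  -24     5    20 ]
R3 := R3 + 12·R1
  [ 1  2  -2/9  -8/9 ]
  [ 0  0  -2/3  -8/3 ]
  [ 0  0   7/3  28/3 ]
R2 := -3/2·R2
  [ 1  2  -2/9  -8/9 ]
  [ 0  0     1     4 ]
  [ 0  0   7/3  28/3 ]
R3 := R3 − 7/3·R2
  [ 1  2  -2/9  -8/9 ]
  [ 0  0     1     4 ]
  [ 0  0     0     0 ]
R1 := R1 + 2/9·R2
  [ 1  2  0  0 ]
  [ 0  0  1  4 ]
  [ 0  0  0  0 ]

[[1, 2, 0, 0], [0, 0, 1, 4], [0, 0, 0, 0]]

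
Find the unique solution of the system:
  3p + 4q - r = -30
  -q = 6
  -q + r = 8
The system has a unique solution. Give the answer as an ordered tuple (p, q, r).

(-4/3, -6, 2)

Form the augmented matrix and row-reduce:
  [ 3   4  -1  |  -30 ]
  [ 0  -1   0  |    6 ]
  [ 0  -1   1  |    8 ]
R1 -> 1/3·R1
  [ 1  4/3  -1/3  |  -10 ]
  [ 0   -1     0  |    6 ]
  [ 0   -1     1  |    8 ]
R2 -> -1·R2
  [ 1  4/3  -1/3  |  -10 ]
  [ 0    1     0  |   -6 ]
  [ 0   -1     1  |    8 ]
R3 -> R3 + R2
  [ 1  4/3  -1/3  |  -10 ]
  [ 0    1     0  |   -6 ]
  [ 0    0     1  |    2 ]
R1 -> R1 + 1/3·R3
  [ 1  4/3  0  |  -28/3 ]
  [ 0    1  0  |     -6 ]
  [ 0    0  1  |      2 ]
R1 -> R1 − 4/3·R2
  [ 1  0  0  |  -4/3 ]
  [ 0  1  0  |    -6 ]
  [ 0  0  1  |     2 ]
Reading off the last column: p = -4/3, q = -6, r = 2.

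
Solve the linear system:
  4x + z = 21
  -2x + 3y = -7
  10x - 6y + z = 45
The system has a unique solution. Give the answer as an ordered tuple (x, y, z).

Form the augmented matrix and row-reduce:
  [  4   0  1  |  21 ]
  [ -2   3  0  |  -7 ]
  [ 10  -6  1  |  45 ]
Multiply ρ1 by 1/4.
  [  1   0  1/4  |  21/4 ]
  [ -2   3    0  |    -7 ]
  [ 10  -6    1  |    45 ]
Add 2 times ρ1 to ρ2.
  [  1   0  1/4  |  21/4 ]
  [  0   3  1/2  |   7/2 ]
  [ 10  -6    1  |    45 ]
Subtract 10 times ρ1 from ρ3.
  [ 1   0   1/4  |   21/4 ]
  [ 0   3   1/2  |    7/2 ]
  [ 0  -6  -3/2  |  -15/2 ]
Multiply ρ2 by 1/3.
  [ 1   0   1/4  |   21/4 ]
  [ 0   1   1/6  |    7/6 ]
  [ 0  -6  -3/2  |  -15/2 ]
Add 6 times ρ2 to ρ3.
  [ 1  0   1/4  |  21/4 ]
  [ 0  1   1/6  |   7/6 ]
  [ 0  0  -1/2  |  -1/2 ]
Multiply ρ3 by -2.
  [ 1  0  1/4  |  21/4 ]
  [ 0  1  1/6  |   7/6 ]
  [ 0  0    1  |     1 ]
Subtract 1/6 times ρ3 from ρ2.
  [ 1  0  1/4  |  21/4 ]
  [ 0  1    0  |     1 ]
  [ 0  0    1  |     1 ]
Subtract 1/4 times ρ3 from ρ1.
  [ 1  0  0  |  5 ]
  [ 0  1  0  |  1 ]
  [ 0  0  1  |  1 ]
Reading off the last column: x = 5, y = 1, z = 1.

(5, 1, 1)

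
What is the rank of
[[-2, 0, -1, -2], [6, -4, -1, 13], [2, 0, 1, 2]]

R1 ← -1/2·R1
R2 ← R2 − 6·R1
R3 ← R3 − 2·R1
R2 ← -1/4·R2
The reduced form has 2 nonzero rows.

rank = 2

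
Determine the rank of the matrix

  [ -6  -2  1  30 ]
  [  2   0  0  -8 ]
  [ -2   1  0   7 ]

R1 ← -1/6·R1
  [  1  1/3  -1/6  -5 ]
  [  2    0     0  -8 ]
  [ -2    1     0   7 ]
R2 ← R2 − 2·R1
  [  1   1/3  -1/6  -5 ]
  [  0  -2/3   1/3   2 ]
  [ -2     1     0   7 ]
R3 ← R3 + 2·R1
  [ 1   1/3  -1/6  -5 ]
  [ 0  -2/3   1/3   2 ]
  [ 0   5/3  -1/3  -3 ]
R2 ← -3/2·R2
  [ 1  1/3  -1/6  -5 ]
  [ 0    1  -1/2  -3 ]
  [ 0  5/3  -1/3  -3 ]
R3 ← R3 − 5/3·R2
  [ 1  1/3  -1/6  -5 ]
  [ 0    1  -1/2  -3 ]
  [ 0    0   1/2   2 ]
R3 ← 2·R3
  [ 1  1/3  -1/6  -5 ]
  [ 0    1  -1/2  -3 ]
  [ 0    0     1   4 ]
R2 ← R2 + 1/2·R3
  [ 1  1/3  -1/6  -5 ]
  [ 0    1     0  -1 ]
  [ 0    0     1   4 ]
R1 ← R1 + 1/6·R3
  [ 1  1/3  0  -13/3 ]
  [ 0    1  0     -1 ]
  [ 0    0  1      4 ]
R1 ← R1 − 1/3·R2
  [ 1  0  0  -4 ]
  [ 0  1  0  -1 ]
  [ 0  0  1   4 ]
The reduced form has 3 nonzero rows.

rank = 3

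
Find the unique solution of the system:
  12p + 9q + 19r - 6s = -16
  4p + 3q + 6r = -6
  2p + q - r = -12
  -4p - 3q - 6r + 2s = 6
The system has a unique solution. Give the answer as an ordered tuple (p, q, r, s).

Form the augmented matrix and row-reduce:
  [ 12   9  19  -6  |  -16 ]
  [  4   3   6   0  |   -6 ]
  [  2   1  -1   0  |  -12 ]
  [ -4  -3  -6   2  |    6 ]
r1 → 1/12·r1
r2 → r2 − 4·r1
r3 → r3 − 2·r1
r4 → r4 + 4·r1
r2 <=> r3
r2 → -2·r2
r3 → -3·r3
r4 → r4 − 1/3·r3
r4 → 1/2·r4
r3 → r3 + 6·r4
r2 → r2 + 2·r4
r1 → r1 + 1/2·r4
r2 → r2 − 25/3·r3
r1 → r1 − 19/12·r3
r1 → r1 − 3/4·r2
Reading off the last column: p = -6, q = 2, r = 2, s = 0.

(-6, 2, 2, 0)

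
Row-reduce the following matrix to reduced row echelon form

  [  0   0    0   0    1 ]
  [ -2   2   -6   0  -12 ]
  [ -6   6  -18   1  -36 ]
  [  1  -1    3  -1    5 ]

[[1, -1, 3, 0, 0], [0, 0, 0, 1, 0], [0, 0, 0, 0, 1], [0, 0, 0, 0, 0]]

r1 <-> r2
  [ -2   2   -6   0  -12 ]
  [  0   0    0   0    1 ]
  [ -6   6  -18   1  -36 ]
  [  1  -1    3  -1    5 ]
r1 → -1/2·r1
  [  1  -1    3   0    6 ]
  [  0   0    0   0    1 ]
  [ -6   6  -18   1  -36 ]
  [  1  -1    3  -1    5 ]
r3 → r3 + 6·r1
  [ 1  -1  3   0  6 ]
  [ 0   0  0   0  1 ]
  [ 0   0  0   1  0 ]
  [ 1  -1  3  -1  5 ]
r4 → r4 − r1
  [ 1  -1  3   0   6 ]
  [ 0   0  0   0   1 ]
  [ 0   0  0   1   0 ]
  [ 0   0  0  -1  -1 ]
r2 <-> r3
  [ 1  -1  3   0   6 ]
  [ 0   0  0   1   0 ]
  [ 0   0  0   0   1 ]
  [ 0   0  0  -1  -1 ]
r4 → r4 + r2
  [ 1  -1  3  0   6 ]
  [ 0   0  0  1   0 ]
  [ 0   0  0  0   1 ]
  [ 0   0  0  0  -1 ]
r4 → r4 + r3
  [ 1  -1  3  0  6 ]
  [ 0   0  0  1  0 ]
  [ 0   0  0  0  1 ]
  [ 0   0  0  0  0 ]
r1 → r1 − 6·r3
  [ 1  -1  3  0  0 ]
  [ 0   0  0  1  0 ]
  [ 0   0  0  0  1 ]
  [ 0   0  0  0  0 ]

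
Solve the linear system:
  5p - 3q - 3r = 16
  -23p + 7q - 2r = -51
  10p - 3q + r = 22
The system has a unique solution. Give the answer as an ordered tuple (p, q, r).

Form the augmented matrix and row-reduce:
  [   5  -3  -3  |   16 ]
  [ -23   7  -2  |  -51 ]
  [  10  -3   1  |   22 ]
R1 := 1/5·R1
  [   1  -3/5  -3/5  |  16/5 ]
  [ -23     7    -2  |   -51 ]
  [  10    -3     1  |    22 ]
R2 := R2 + 23·R1
  [  1   -3/5   -3/5  |   16/5 ]
  [  0  -34/5  -79/5  |  113/5 ]
  [ 10     -3      1  |     22 ]
R3 := R3 − 10·R1
  [ 1   -3/5   -3/5  |   16/5 ]
  [ 0  -34/5  -79/5  |  113/5 ]
  [ 0      3      7  |    -10 ]
R2 := -5/34·R2
  [ 1  -3/5   -3/5  |     16/5 ]
  [ 0     1  79/34  |  -113/34 ]
  [ 0     3      7  |      -10 ]
R3 := R3 − 3·R2
  [ 1  -3/5   -3/5  |     16/5 ]
  [ 0     1  79/34  |  -113/34 ]
  [ 0     0   1/34  |    -1/34 ]
R3 := 34·R3
  [ 1  -3/5   -3/5  |     16/5 ]
  [ 0     1  79/34  |  -113/34 ]
  [ 0     0      1  |       -1 ]
R2 := R2 − 79/34·R3
  [ 1  -3/5  -3/5  |  16/5 ]
  [ 0     1     0  |    -1 ]
  [ 0     0     1  |    -1 ]
R1 := R1 + 3/5·R3
  [ 1  -3/5  0  |  13/5 ]
  [ 0     1  0  |    -1 ]
  [ 0     0  1  |    -1 ]
R1 := R1 + 3/5·R2
  [ 1  0  0  |   2 ]
  [ 0  1  0  |  -1 ]
  [ 0  0  1  |  -1 ]
Reading off the last column: p = 2, q = -1, r = -1.

(2, -1, -1)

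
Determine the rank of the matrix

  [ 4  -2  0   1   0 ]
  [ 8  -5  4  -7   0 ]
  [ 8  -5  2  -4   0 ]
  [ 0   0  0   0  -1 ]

Multiply ρ1 by 1/4.
  [ 1  -1/2  0  1/4   0 ]
  [ 8    -5  4   -7   0 ]
  [ 8    -5  2   -4   0 ]
  [ 0     0  0    0  -1 ]
Subtract 8 times ρ1 from ρ2.
  [ 1  -1/2  0  1/4   0 ]
  [ 0    -1  4   -9   0 ]
  [ 8    -5  2   -4   0 ]
  [ 0     0  0    0  -1 ]
Subtract 8 times ρ1 from ρ3.
  [ 1  -1/2  0  1/4   0 ]
  [ 0    -1  4   -9   0 ]
  [ 0    -1  2   -6   0 ]
  [ 0     0  0    0  -1 ]
Multiply ρ2 by -1.
  [ 1  -1/2   0  1/4   0 ]
  [ 0     1  -4    9   0 ]
  [ 0    -1   2   -6   0 ]
  [ 0     0   0    0  -1 ]
Add ρ2 to ρ3.
  [ 1  -1/2   0  1/4   0 ]
  [ 0     1  -4    9   0 ]
  [ 0     0  -2    3   0 ]
  [ 0     0   0    0  -1 ]
Multiply ρ3 by -1/2.
  [ 1  -1/2   0   1/4   0 ]
  [ 0     1  -4     9   0 ]
  [ 0     0   1  -3/2   0 ]
  [ 0     0   0     0  -1 ]
Multiply ρ4 by -1.
  [ 1  -1/2   0   1/4  0 ]
  [ 0     1  -4     9  0 ]
  [ 0     0   1  -3/2  0 ]
  [ 0     0   0     0  1 ]
Add 4 times ρ3 to ρ2.
  [ 1  -1/2  0   1/4  0 ]
  [ 0     1  0     3  0 ]
  [ 0     0  1  -3/2  0 ]
  [ 0     0  0     0  1 ]
Add 1/2 times ρ2 to ρ1.
  [ 1  0  0   7/4  0 ]
  [ 0  1  0     3  0 ]
  [ 0  0  1  -3/2  0 ]
  [ 0  0  0     0  1 ]
The reduced form has 4 nonzero rows.

rank = 4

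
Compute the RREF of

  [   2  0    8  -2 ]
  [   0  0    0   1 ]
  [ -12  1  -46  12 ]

[[1, 0, 4, 0], [0, 1, 2, 0], [0, 0, 0, 1]]

ρ1 → 1/2·ρ1
  [   1  0    4  -1 ]
  [   0  0    0   1 ]
  [ -12  1  -46  12 ]
ρ3 → ρ3 + 12·ρ1
  [ 1  0  4  -1 ]
  [ 0  0  0   1 ]
  [ 0  1  2   0 ]
ρ2 <-> ρ3
  [ 1  0  4  -1 ]
  [ 0  1  2   0 ]
  [ 0  0  0   1 ]
ρ1 → ρ1 + ρ3
  [ 1  0  4  0 ]
  [ 0  1  2  0 ]
  [ 0  0  0  1 ]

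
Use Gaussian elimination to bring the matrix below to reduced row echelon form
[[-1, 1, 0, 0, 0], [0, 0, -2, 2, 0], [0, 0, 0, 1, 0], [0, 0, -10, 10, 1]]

Multiply ρ1 by -1.
  [ 1  -1    0   0  0 ]
  [ 0   0   -2   2  0 ]
  [ 0   0    0   1  0 ]
  [ 0   0  -10  10  1 ]
Multiply ρ2 by -1/2.
  [ 1  -1    0   0  0 ]
  [ 0   0    1  -1  0 ]
  [ 0   0    0   1  0 ]
  [ 0   0  -10  10  1 ]
Add 10 times ρ2 to ρ4.
  [ 1  -1  0   0  0 ]
  [ 0   0  1  -1  0 ]
  [ 0   0  0   1  0 ]
  [ 0   0  0   0  1 ]
Add ρ3 to ρ2.
  [ 1  -1  0  0  0 ]
  [ 0   0  1  0  0 ]
  [ 0   0  0  1  0 ]
  [ 0   0  0  0  1 ]

[[1, -1, 0, 0, 0], [0, 0, 1, 0, 0], [0, 0, 0, 1, 0], [0, 0, 0, 0, 1]]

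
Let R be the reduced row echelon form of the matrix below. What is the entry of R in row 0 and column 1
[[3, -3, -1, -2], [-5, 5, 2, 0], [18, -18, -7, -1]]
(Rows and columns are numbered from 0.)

Multiply R1 by 1/3.
Add 5 times R1 to R2.
Subtract 18 times R1 from R3.
Multiply R2 by 3.
Add R2 to R3.
Add 10 times R3 to R2.
Add 2/3 times R3 to R1.
Add 1/3 times R2 to R1.

-1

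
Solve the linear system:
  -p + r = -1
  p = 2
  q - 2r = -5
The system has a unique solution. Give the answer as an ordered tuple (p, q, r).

Form the augmented matrix and row-reduce:
  [ -1  0   1  |  -1 ]
  [  1  0   0  |   2 ]
  [  0  1  -2  |  -5 ]
Multiply r1 by -1.
  [ 1  0  -1  |   1 ]
  [ 1  0   0  |   2 ]
  [ 0  1  -2  |  -5 ]
Subtract r1 from r2.
  [ 1  0  -1  |   1 ]
  [ 0  0   1  |   1 ]
  [ 0  1  -2  |  -5 ]
Swap r2 and r3.
  [ 1  0  -1  |   1 ]
  [ 0  1  -2  |  -5 ]
  [ 0  0   1  |   1 ]
Add 2 times r3 to r2.
  [ 1  0  -1  |   1 ]
  [ 0  1   0  |  -3 ]
  [ 0  0   1  |   1 ]
Add r3 to r1.
  [ 1  0  0  |   2 ]
  [ 0  1  0  |  -3 ]
  [ 0  0  1  |   1 ]
Reading off the last column: p = 2, q = -3, r = 1.

(2, -3, 1)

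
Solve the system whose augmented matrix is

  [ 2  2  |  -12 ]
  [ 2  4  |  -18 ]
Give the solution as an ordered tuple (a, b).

(-3, -3)

r1 → 1/2·r1
  [ 1  1  |   -6 ]
  [ 2  4  |  -18 ]
r2 → r2 − 2·r1
  [ 1  1  |  -6 ]
  [ 0  2  |  -6 ]
r2 → 1/2·r2
  [ 1  1  |  -6 ]
  [ 0  1  |  -3 ]
r1 → r1 − r2
  [ 1  0  |  -3 ]
  [ 0  1  |  -3 ]
Reading off the last column: a = -3, b = -3.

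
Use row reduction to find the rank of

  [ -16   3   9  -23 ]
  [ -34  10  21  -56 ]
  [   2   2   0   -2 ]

R1 := -1/16·R1
  [   1  -3/16  -9/16  23/16 ]
  [ -34     10     21    -56 ]
  [   2      2      0     -2 ]
R2 := R2 + 34·R1
  [ 1  -3/16  -9/16  23/16 ]
  [ 0   29/8   15/8  -57/8 ]
  [ 2      2      0     -2 ]
R3 := R3 − 2·R1
  [ 1  -3/16  -9/16  23/16 ]
  [ 0   29/8   15/8  -57/8 ]
  [ 0   19/8    9/8  -39/8 ]
R2 := 8/29·R2
  [ 1  -3/16  -9/16   23/16 ]
  [ 0      1  15/29  -57/29 ]
  [ 0   19/8    9/8   -39/8 ]
R3 := R3 − 19/8·R2
  [ 1  -3/16  -9/16   23/16 ]
  [ 0      1  15/29  -57/29 ]
  [ 0      0  -3/29   -6/29 ]
R3 := -29/3·R3
  [ 1  -3/16  -9/16   23/16 ]
  [ 0      1  15/29  -57/29 ]
  [ 0      0      1       2 ]
R2 := R2 − 15/29·R3
  [ 1  -3/16  -9/16  23/16 ]
  [ 0      1      0     -3 ]
  [ 0      0      1      2 ]
R1 := R1 + 9/16·R3
  [ 1  -3/16  0  41/16 ]
  [ 0      1  0     -3 ]
  [ 0      0  1      2 ]
R1 := R1 + 3/16·R2
  [ 1  0  0   2 ]
  [ 0  1  0  -3 ]
  [ 0  0  1   2 ]
The reduced form has 3 nonzero rows.

rank = 3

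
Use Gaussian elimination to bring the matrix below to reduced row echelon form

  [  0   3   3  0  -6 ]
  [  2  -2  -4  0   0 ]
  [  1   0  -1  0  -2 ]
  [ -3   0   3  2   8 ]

[[1, 0, -1, 0, -2], [0, 1, 1, 0, -2], [0, 0, 0, 1, 1], [0, 0, 0, 0, 0]]

r1 ↔ r2
  [  2  -2  -4  0   0 ]
  [  0   3   3  0  -6 ]
  [  1   0  -1  0  -2 ]
  [ -3   0   3  2   8 ]
r1 -> 1/2·r1
  [  1  -1  -2  0   0 ]
  [  0   3   3  0  -6 ]
  [  1   0  -1  0  -2 ]
  [ -3   0   3  2   8 ]
r3 -> r3 − r1
  [  1  -1  -2  0   0 ]
  [  0   3   3  0  -6 ]
  [  0   1   1  0  -2 ]
  [ -3   0   3  2   8 ]
r4 -> r4 + 3·r1
  [ 1  -1  -2  0   0 ]
  [ 0   3   3  0  -6 ]
  [ 0   1   1  0  -2 ]
  [ 0  -3  -3  2   8 ]
r2 -> 1/3·r2
  [ 1  -1  -2  0   0 ]
  [ 0   1   1  0  -2 ]
  [ 0   1   1  0  -2 ]
  [ 0  -3  -3  2   8 ]
r3 -> r3 − r2
  [ 1  -1  -2  0   0 ]
  [ 0   1   1  0  -2 ]
  [ 0   0   0  0   0 ]
  [ 0  -3  -3  2   8 ]
r4 -> r4 + 3·r2
  [ 1  -1  -2  0   0 ]
  [ 0   1   1  0  -2 ]
  [ 0   0   0  0   0 ]
  [ 0   0   0  2   2 ]
r3 ↔ r4
  [ 1  -1  -2  0   0 ]
  [ 0   1   1  0  -2 ]
  [ 0   0   0  2   2 ]
  [ 0   0   0  0   0 ]
r3 -> 1/2·r3
  [ 1  -1  -2  0   0 ]
  [ 0   1   1  0  -2 ]
  [ 0   0   0  1   1 ]
  [ 0   0   0  0   0 ]
r1 -> r1 + r2
  [ 1  0  -1  0  -2 ]
  [ 0  1   1  0  -2 ]
  [ 0  0   0  1   1 ]
  [ 0  0   0  0   0 ]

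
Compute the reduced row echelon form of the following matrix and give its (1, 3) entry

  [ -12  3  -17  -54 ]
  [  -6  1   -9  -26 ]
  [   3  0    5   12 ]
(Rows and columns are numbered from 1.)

5/3

Multiply r1 by -1/12.
  [  1  -1/4  17/12  9/2 ]
  [ -6     1     -9  -26 ]
  [  3     0      5   12 ]
Add 6 times r1 to r2.
  [ 1  -1/4  17/12  9/2 ]
  [ 0  -1/2   -1/2    1 ]
  [ 3     0      5   12 ]
Subtract 3 times r1 from r3.
  [ 1  -1/4  17/12   9/2 ]
  [ 0  -1/2   -1/2     1 ]
  [ 0   3/4    3/4  -3/2 ]
Multiply r2 by -2.
  [ 1  -1/4  17/12   9/2 ]
  [ 0     1      1    -2 ]
  [ 0   3/4    3/4  -3/2 ]
Subtract 3/4 times r2 from r3.
  [ 1  -1/4  17/12  9/2 ]
  [ 0     1      1   -2 ]
  [ 0     0      0    0 ]
Add 1/4 times r2 to r1.
  [ 1  0  5/3   4 ]
  [ 0  1    1  -2 ]
  [ 0  0    0   0 ]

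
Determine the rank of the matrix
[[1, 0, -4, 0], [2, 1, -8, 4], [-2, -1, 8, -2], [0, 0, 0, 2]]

rank = 3

R2 → R2 − 2·R1
  [  1   0  -4   0 ]
  [  0   1   0   4 ]
  [ -2  -1   8  -2 ]
  [  0   0   0   2 ]
R3 → R3 + 2·R1
  [ 1   0  -4   0 ]
  [ 0   1   0   4 ]
  [ 0  -1   0  -2 ]
  [ 0   0   0   2 ]
R3 → R3 + R2
  [ 1  0  -4  0 ]
  [ 0  1   0  4 ]
  [ 0  0   0  2 ]
  [ 0  0   0  2 ]
R3 → 1/2·R3
  [ 1  0  -4  0 ]
  [ 0  1   0  4 ]
  [ 0  0   0  1 ]
  [ 0  0   0  2 ]
R4 → R4 − 2·R3
  [ 1  0  -4  0 ]
  [ 0  1   0  4 ]
  [ 0  0   0  1 ]
  [ 0  0   0  0 ]
R2 → R2 − 4·R3
  [ 1  0  -4  0 ]
  [ 0  1   0  0 ]
  [ 0  0   0  1 ]
  [ 0  0   0  0 ]
The reduced form has 3 nonzero rows.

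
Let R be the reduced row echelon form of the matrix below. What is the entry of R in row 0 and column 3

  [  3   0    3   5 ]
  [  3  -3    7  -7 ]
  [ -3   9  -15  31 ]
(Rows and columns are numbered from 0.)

5/3

ρ1 -> 1/3·ρ1
  [  1   0    1  5/3 ]
  [  3  -3    7   -7 ]
  [ -3   9  -15   31 ]
ρ2 -> ρ2 − 3·ρ1
  [  1   0    1  5/3 ]
  [  0  -3    4  -12 ]
  [ -3   9  -15   31 ]
ρ3 -> ρ3 + 3·ρ1
  [ 1   0    1  5/3 ]
  [ 0  -3    4  -12 ]
  [ 0   9  -12   36 ]
ρ2 -> -1/3·ρ2
  [ 1  0     1  5/3 ]
  [ 0  1  -4/3    4 ]
  [ 0  9   -12   36 ]
ρ3 -> ρ3 − 9·ρ2
  [ 1  0     1  5/3 ]
  [ 0  1  -4/3    4 ]
  [ 0  0     0    0 ]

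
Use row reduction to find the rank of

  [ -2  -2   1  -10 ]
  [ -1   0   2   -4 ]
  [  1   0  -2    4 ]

ρ1 → -1/2·ρ1
  [  1  1  -1/2   5 ]
  [ -1  0     2  -4 ]
  [  1  0    -2   4 ]
ρ2 → ρ2 + ρ1
  [ 1  1  -1/2  5 ]
  [ 0  1   3/2  1 ]
  [ 1  0    -2  4 ]
ρ3 → ρ3 − ρ1
  [ 1   1  -1/2   5 ]
  [ 0   1   3/2   1 ]
  [ 0  -1  -3/2  -1 ]
ρ3 → ρ3 + ρ2
  [ 1  1  -1/2  5 ]
  [ 0  1   3/2  1 ]
  [ 0  0     0  0 ]
ρ1 → ρ1 − ρ2
  [ 1  0   -2  4 ]
  [ 0  1  3/2  1 ]
  [ 0  0    0  0 ]
The reduced form has 2 nonzero rows.

rank = 2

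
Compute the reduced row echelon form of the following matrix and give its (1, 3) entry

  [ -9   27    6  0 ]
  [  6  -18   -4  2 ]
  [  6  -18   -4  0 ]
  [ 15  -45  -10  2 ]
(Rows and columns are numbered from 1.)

-2/3

r1 ← -1/9·r1
  [  1   -3  -2/3  0 ]
  [  6  -18    -4  2 ]
  [  6  -18    -4  0 ]
  [ 15  -45   -10  2 ]
r2 ← r2 − 6·r1
  [  1   -3  -2/3  0 ]
  [  0    0     0  2 ]
  [  6  -18    -4  0 ]
  [ 15  -45   -10  2 ]
r3 ← r3 − 6·r1
  [  1   -3  -2/3  0 ]
  [  0    0     0  2 ]
  [  0    0     0  0 ]
  [ 15  -45   -10  2 ]
r4 ← r4 − 15·r1
  [ 1  -3  -2/3  0 ]
  [ 0   0     0  2 ]
  [ 0   0     0  0 ]
  [ 0   0     0  2 ]
r2 ← 1/2·r2
  [ 1  -3  -2/3  0 ]
  [ 0   0     0  1 ]
  [ 0   0     0  0 ]
  [ 0   0     0  2 ]
r4 ← r4 − 2·r2
  [ 1  -3  -2/3  0 ]
  [ 0   0     0  1 ]
  [ 0   0     0  0 ]
  [ 0   0     0  0 ]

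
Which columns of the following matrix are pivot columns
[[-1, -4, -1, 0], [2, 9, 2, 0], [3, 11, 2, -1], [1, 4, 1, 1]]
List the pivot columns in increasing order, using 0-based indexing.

0, 1, 2, 3

Multiply r1 by -1.
  [ 1   4  1   0 ]
  [ 2   9  2   0 ]
  [ 3  11  2  -1 ]
  [ 1   4  1   1 ]
Subtract 2 times r1 from r2.
  [ 1   4  1   0 ]
  [ 0   1  0   0 ]
  [ 3  11  2  -1 ]
  [ 1   4  1   1 ]
Subtract 3 times r1 from r3.
  [ 1   4   1   0 ]
  [ 0   1   0   0 ]
  [ 0  -1  -1  -1 ]
  [ 1   4   1   1 ]
Subtract r1 from r4.
  [ 1   4   1   0 ]
  [ 0   1   0   0 ]
  [ 0  -1  -1  -1 ]
  [ 0   0   0   1 ]
Add r2 to r3.
  [ 1  4   1   0 ]
  [ 0  1   0   0 ]
  [ 0  0  -1  -1 ]
  [ 0  0   0   1 ]
Multiply r3 by -1.
  [ 1  4  1  0 ]
  [ 0  1  0  0 ]
  [ 0  0  1  1 ]
  [ 0  0  0  1 ]
Subtract r4 from r3.
  [ 1  4  1  0 ]
  [ 0  1  0  0 ]
  [ 0  0  1  0 ]
  [ 0  0  0  1 ]
Subtract r3 from r1.
  [ 1  4  0  0 ]
  [ 0  1  0  0 ]
  [ 0  0  1  0 ]
  [ 0  0  0  1 ]
Subtract 4 times r2 from r1.
  [ 1  0  0  0 ]
  [ 0  1  0  0 ]
  [ 0  0  1  0 ]
  [ 0  0  0  1 ]
Pivot columns are the columns containing a leading 1.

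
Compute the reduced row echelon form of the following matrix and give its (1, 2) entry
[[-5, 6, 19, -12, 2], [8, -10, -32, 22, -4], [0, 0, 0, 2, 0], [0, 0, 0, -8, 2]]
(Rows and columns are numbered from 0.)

4

Multiply R1 by -1/5.
  [ 1  -6/5  -19/5  12/5  -2/5 ]
  [ 8   -10    -32    22    -4 ]
  [ 0     0      0     2     0 ]
  [ 0     0      0    -8     2 ]
Subtract 8 times R1 from R2.
  [ 1  -6/5  -19/5  12/5  -2/5 ]
  [ 0  -2/5   -8/5  14/5  -4/5 ]
  [ 0     0      0     2     0 ]
  [ 0     0      0    -8     2 ]
Multiply R2 by -5/2.
  [ 1  -6/5  -19/5  12/5  -2/5 ]
  [ 0     1      4    -7     2 ]
  [ 0     0      0     2     0 ]
  [ 0     0      0    -8     2 ]
Multiply R3 by 1/2.
  [ 1  -6/5  -19/5  12/5  -2/5 ]
  [ 0     1      4    -7     2 ]
  [ 0     0      0     1     0 ]
  [ 0     0      0    -8     2 ]
Add 8 times R3 to R4.
  [ 1  -6/5  -19/5  12/5  -2/5 ]
  [ 0     1      4    -7     2 ]
  [ 0     0      0     1     0 ]
  [ 0     0      0     0     2 ]
Multiply R4 by 1/2.
  [ 1  -6/5  -19/5  12/5  -2/5 ]
  [ 0     1      4    -7     2 ]
  [ 0     0      0     1     0 ]
  [ 0     0      0     0     1 ]
Subtract 2 times R4 from R2.
  [ 1  -6/5  -19/5  12/5  -2/5 ]
  [ 0     1      4    -7     0 ]
  [ 0     0      0     1     0 ]
  [ 0     0      0     0     1 ]
Add 2/5 times R4 to R1.
  [ 1  -6/5  -19/5  12/5  0 ]
  [ 0     1      4    -7  0 ]
  [ 0     0      0     1  0 ]
  [ 0     0      0     0  1 ]
Add 7 times R3 to R2.
  [ 1  -6/5  -19/5  12/5  0 ]
  [ 0     1      4     0  0 ]
  [ 0     0      0     1  0 ]
  [ 0     0      0     0  1 ]
Subtract 12/5 times R3 from R1.
  [ 1  -6/5  -19/5  0  0 ]
  [ 0     1      4  0  0 ]
  [ 0     0      0  1  0 ]
  [ 0     0      0  0  1 ]
Add 6/5 times R2 to R1.
  [ 1  0  1  0  0 ]
  [ 0  1  4  0  0 ]
  [ 0  0  0  1  0 ]
  [ 0  0  0  0  1 ]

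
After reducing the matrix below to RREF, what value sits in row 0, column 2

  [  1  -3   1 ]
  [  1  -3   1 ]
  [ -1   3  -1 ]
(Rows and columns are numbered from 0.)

r2 ← r2 − r1
  [  1  -3   1 ]
  [  0   0   0 ]
  [ -1   3  -1 ]
r3 ← r3 + r1
  [ 1  -3  1 ]
  [ 0   0  0 ]
  [ 0   0  0 ]

1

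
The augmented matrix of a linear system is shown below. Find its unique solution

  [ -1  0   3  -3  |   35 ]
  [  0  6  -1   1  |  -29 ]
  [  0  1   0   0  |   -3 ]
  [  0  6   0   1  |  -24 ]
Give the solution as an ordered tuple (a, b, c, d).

(-2, -3, 5, -6)

R1 → -1·R1
  [ 1  0  -3  3  |  -35 ]
  [ 0  6  -1  1  |  -29 ]
  [ 0  1   0  0  |   -3 ]
  [ 0  6   0  1  |  -24 ]
R2 → 1/6·R2
  [ 1  0    -3    3  |    -35 ]
  [ 0  1  -1/6  1/6  |  -29/6 ]
  [ 0  1     0    0  |     -3 ]
  [ 0  6     0    1  |    -24 ]
R3 → R3 − R2
  [ 1  0    -3     3  |    -35 ]
  [ 0  1  -1/6   1/6  |  -29/6 ]
  [ 0  0   1/6  -1/6  |   11/6 ]
  [ 0  6     0     1  |    -24 ]
R4 → R4 − 6·R2
  [ 1  0    -3     3  |    -35 ]
  [ 0  1  -1/6   1/6  |  -29/6 ]
  [ 0  0   1/6  -1/6  |   11/6 ]
  [ 0  0     1     0  |      5 ]
R3 → 6·R3
  [ 1  0    -3    3  |    -35 ]
  [ 0  1  -1/6  1/6  |  -29/6 ]
  [ 0  0     1   -1  |     11 ]
  [ 0  0     1    0  |      5 ]
R4 → R4 − R3
  [ 1  0    -3    3  |    -35 ]
  [ 0  1  -1/6  1/6  |  -29/6 ]
  [ 0  0     1   -1  |     11 ]
  [ 0  0     0    1  |     -6 ]
R3 → R3 + R4
  [ 1  0    -3    3  |    -35 ]
  [ 0  1  -1/6  1/6  |  -29/6 ]
  [ 0  0     1    0  |      5 ]
  [ 0  0     0    1  |     -6 ]
R2 → R2 − 1/6·R4
  [ 1  0    -3  3  |    -35 ]
  [ 0  1  -1/6  0  |  -23/6 ]
  [ 0  0     1  0  |      5 ]
  [ 0  0     0  1  |     -6 ]
R1 → R1 − 3·R4
  [ 1  0    -3  0  |    -17 ]
  [ 0  1  -1/6  0  |  -23/6 ]
  [ 0  0     1  0  |      5 ]
  [ 0  0     0  1  |     -6 ]
R2 → R2 + 1/6·R3
  [ 1  0  -3  0  |  -17 ]
  [ 0  1   0  0  |   -3 ]
  [ 0  0   1  0  |    5 ]
  [ 0  0   0  1  |   -6 ]
R1 → R1 + 3·R3
  [ 1  0  0  0  |  -2 ]
  [ 0  1  0  0  |  -3 ]
  [ 0  0  1  0  |   5 ]
  [ 0  0  0  1  |  -6 ]
Reading off the last column: a = -2, b = -3, c = 5, d = -6.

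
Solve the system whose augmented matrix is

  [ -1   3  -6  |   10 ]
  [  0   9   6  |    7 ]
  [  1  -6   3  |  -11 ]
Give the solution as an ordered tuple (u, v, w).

ρ1 := -1·ρ1
  [ 1  -3  6  |  -10 ]
  [ 0   9  6  |    7 ]
  [ 1  -6  3  |  -11 ]
ρ3 := ρ3 − ρ1
  [ 1  -3   6  |  -10 ]
  [ 0   9   6  |    7 ]
  [ 0  -3  -3  |   -1 ]
ρ2 := 1/9·ρ2
  [ 1  -3    6  |  -10 ]
  [ 0   1  2/3  |  7/9 ]
  [ 0  -3   -3  |   -1 ]
ρ3 := ρ3 + 3·ρ2
  [ 1  -3    6  |  -10 ]
  [ 0   1  2/3  |  7/9 ]
  [ 0   0   -1  |  4/3 ]
ρ3 := -1·ρ3
  [ 1  -3    6  |   -10 ]
  [ 0   1  2/3  |   7/9 ]
  [ 0   0    1  |  -4/3 ]
ρ2 := ρ2 − 2/3·ρ3
  [ 1  -3  6  |   -10 ]
  [ 0   1  0  |   5/3 ]
  [ 0   0  1  |  -4/3 ]
ρ1 := ρ1 − 6·ρ3
  [ 1  -3  0  |    -2 ]
  [ 0   1  0  |   5/3 ]
  [ 0   0  1  |  -4/3 ]
ρ1 := ρ1 + 3·ρ2
  [ 1  0  0  |     3 ]
  [ 0  1  0  |   5/3 ]
  [ 0  0  1  |  -4/3 ]
Reading off the last column: u = 3, v = 5/3, w = -4/3.

(3, 5/3, -4/3)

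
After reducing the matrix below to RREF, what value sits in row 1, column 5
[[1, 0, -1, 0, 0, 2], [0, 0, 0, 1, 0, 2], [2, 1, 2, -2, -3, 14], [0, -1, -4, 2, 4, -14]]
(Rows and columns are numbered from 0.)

2

ρ3 → ρ3 − 2·ρ1
ρ2 ↔ ρ3
ρ4 → ρ4 + ρ2
ρ2 → ρ2 + 3·ρ4
ρ2 → ρ2 + 2·ρ3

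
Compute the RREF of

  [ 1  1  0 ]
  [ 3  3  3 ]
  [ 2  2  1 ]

[[1, 1, 0], [0, 0, 1], [0, 0, 0]]

R2 ← R2 − 3·R1
R3 ← R3 − 2·R1
R2 ← 1/3·R2
R3 ← R3 − R2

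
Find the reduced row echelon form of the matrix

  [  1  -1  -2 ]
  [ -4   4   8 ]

[[1, -1, -2], [0, 0, 0]]

R2 -> R2 + 4·R1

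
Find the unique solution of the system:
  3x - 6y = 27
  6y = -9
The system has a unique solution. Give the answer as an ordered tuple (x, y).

(6, -3/2)

Form the augmented matrix and row-reduce:
  [ 3  -6  |  27 ]
  [ 0   6  |  -9 ]
ρ1 := 1/3·ρ1
  [ 1  -2  |   9 ]
  [ 0   6  |  -9 ]
ρ2 := 1/6·ρ2
  [ 1  -2  |     9 ]
  [ 0   1  |  -3/2 ]
ρ1 := ρ1 + 2·ρ2
  [ 1  0  |     6 ]
  [ 0  1  |  -3/2 ]
Reading off the last column: x = 6, y = -3/2.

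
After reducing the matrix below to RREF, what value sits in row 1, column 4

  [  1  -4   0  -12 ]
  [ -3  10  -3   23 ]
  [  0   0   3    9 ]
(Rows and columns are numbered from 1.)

R2 -> R2 + 3·R1
  [ 1  -4   0  -12 ]
  [ 0  -2  -3  -13 ]
  [ 0   0   3    9 ]
R2 -> -1/2·R2
  [ 1  -4    0   -12 ]
  [ 0   1  3/2  13/2 ]
  [ 0   0    3     9 ]
R3 -> 1/3·R3
  [ 1  -4    0   -12 ]
  [ 0   1  3/2  13/2 ]
  [ 0   0    1     3 ]
R2 -> R2 − 3/2·R3
  [ 1  -4  0  -12 ]
  [ 0   1  0    2 ]
  [ 0   0  1    3 ]
R1 -> R1 + 4·R2
  [ 1  0  0  -4 ]
  [ 0  1  0   2 ]
  [ 0  0  1   3 ]

-4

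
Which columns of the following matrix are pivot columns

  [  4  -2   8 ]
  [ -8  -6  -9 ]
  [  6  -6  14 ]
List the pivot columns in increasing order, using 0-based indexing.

ρ1 := 1/4·ρ1
  [  1  -1/2   2 ]
  [ -8    -6  -9 ]
  [  6    -6  14 ]
ρ2 := ρ2 + 8·ρ1
  [ 1  -1/2   2 ]
  [ 0   -10   7 ]
  [ 6    -6  14 ]
ρ3 := ρ3 − 6·ρ1
  [ 1  -1/2  2 ]
  [ 0   -10  7 ]
  [ 0    -3  2 ]
ρ2 := -1/10·ρ2
  [ 1  -1/2      2 ]
  [ 0     1  -7/10 ]
  [ 0    -3      2 ]
ρ3 := ρ3 + 3·ρ2
  [ 1  -1/2      2 ]
  [ 0     1  -7/10 ]
  [ 0     0  -1/10 ]
ρ3 := -10·ρ3
  [ 1  -1/2      2 ]
  [ 0     1  -7/10 ]
  [ 0     0      1 ]
ρ2 := ρ2 + 7/10·ρ3
  [ 1  -1/2  2 ]
  [ 0     1  0 ]
  [ 0     0  1 ]
ρ1 := ρ1 − 2·ρ3
  [ 1  -1/2  0 ]
  [ 0     1  0 ]
  [ 0     0  1 ]
ρ1 := ρ1 + 1/2·ρ2
  [ 1  0  0 ]
  [ 0  1  0 ]
  [ 0  0  1 ]
Pivot columns are the columns containing a leading 1.

0, 1, 2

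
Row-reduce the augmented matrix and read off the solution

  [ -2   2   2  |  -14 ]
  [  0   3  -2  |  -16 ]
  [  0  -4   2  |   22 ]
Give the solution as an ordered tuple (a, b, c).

(0, -6, -1)

ρ1 ← -1/2·ρ1
  [ 1  -1  -1  |    7 ]
  [ 0   3  -2  |  -16 ]
  [ 0  -4   2  |   22 ]
ρ2 ← 1/3·ρ2
  [ 1  -1    -1  |      7 ]
  [ 0   1  -2/3  |  -16/3 ]
  [ 0  -4     2  |     22 ]
ρ3 ← ρ3 + 4·ρ2
  [ 1  -1    -1  |      7 ]
  [ 0   1  -2/3  |  -16/3 ]
  [ 0   0  -2/3  |    2/3 ]
ρ3 ← -3/2·ρ3
  [ 1  -1    -1  |      7 ]
  [ 0   1  -2/3  |  -16/3 ]
  [ 0   0     1  |     -1 ]
ρ2 ← ρ2 + 2/3·ρ3
  [ 1  -1  -1  |   7 ]
  [ 0   1   0  |  -6 ]
  [ 0   0   1  |  -1 ]
ρ1 ← ρ1 + ρ3
  [ 1  -1  0  |   6 ]
  [ 0   1  0  |  -6 ]
  [ 0   0  1  |  -1 ]
ρ1 ← ρ1 + ρ2
  [ 1  0  0  |   0 ]
  [ 0  1  0  |  -6 ]
  [ 0  0  1  |  -1 ]
Reading off the last column: a = 0, b = -6, c = -1.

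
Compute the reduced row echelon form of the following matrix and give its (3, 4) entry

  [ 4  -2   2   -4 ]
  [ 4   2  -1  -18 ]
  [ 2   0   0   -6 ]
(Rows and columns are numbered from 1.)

2

R1 → 1/4·R1
  [ 1  -1/2  1/2   -1 ]
  [ 4     2   -1  -18 ]
  [ 2     0    0   -6 ]
R2 → R2 − 4·R1
  [ 1  -1/2  1/2   -1 ]
  [ 0     4   -3  -14 ]
  [ 2     0    0   -6 ]
R3 → R3 − 2·R1
  [ 1  -1/2  1/2   -1 ]
  [ 0     4   -3  -14 ]
  [ 0     1   -1   -4 ]
R2 → 1/4·R2
  [ 1  -1/2   1/2    -1 ]
  [ 0     1  -3/4  -7/2 ]
  [ 0     1    -1    -4 ]
R3 → R3 − R2
  [ 1  -1/2   1/2    -1 ]
  [ 0     1  -3/4  -7/2 ]
  [ 0     0  -1/4  -1/2 ]
R3 → -4·R3
  [ 1  -1/2   1/2    -1 ]
  [ 0     1  -3/4  -7/2 ]
  [ 0     0     1     2 ]
R2 → R2 + 3/4·R3
  [ 1  -1/2  1/2  -1 ]
  [ 0     1    0  -2 ]
  [ 0     0    1   2 ]
R1 → R1 − 1/2·R3
  [ 1  -1/2  0  -2 ]
  [ 0     1  0  -2 ]
  [ 0     0  1   2 ]
R1 → R1 + 1/2·R2
  [ 1  0  0  -3 ]
  [ 0  1  0  -2 ]
  [ 0  0  1   2 ]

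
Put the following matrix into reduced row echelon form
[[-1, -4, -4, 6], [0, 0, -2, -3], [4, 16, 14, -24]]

[[1, 4, 0, 0], [0, 0, 1, 0], [0, 0, 0, 1]]

ρ1 -> -1·ρ1
ρ3 -> ρ3 − 4·ρ1
ρ2 -> -1/2·ρ2
ρ3 -> ρ3 + 2·ρ2
ρ3 -> 1/3·ρ3
ρ2 -> ρ2 − 3/2·ρ3
ρ1 -> ρ1 + 6·ρ3
ρ1 -> ρ1 − 4·ρ2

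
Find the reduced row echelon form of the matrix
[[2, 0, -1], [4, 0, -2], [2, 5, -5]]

R1 := 1/2·R1
  [ 1  0  -1/2 ]
  [ 4  0    -2 ]
  [ 2  5    -5 ]
R2 := R2 − 4·R1
  [ 1  0  -1/2 ]
  [ 0  0     0 ]
  [ 2  5    -5 ]
R3 := R3 − 2·R1
  [ 1  0  -1/2 ]
  [ 0  0     0 ]
  [ 0  5    -4 ]
R2 ↔ R3
  [ 1  0  -1/2 ]
  [ 0  5    -4 ]
  [ 0  0     0 ]
R2 := 1/5·R2
  [ 1  0  -1/2 ]
  [ 0  1  -4/5 ]
  [ 0  0     0 ]

[[1, 0, -1/2], [0, 1, -4/5], [0, 0, 0]]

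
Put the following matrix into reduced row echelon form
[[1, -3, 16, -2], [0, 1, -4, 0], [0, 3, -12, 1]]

[[1, 0, 4, 0], [0, 1, -4, 0], [0, 0, 0, 1]]

Subtract 3 times R2 from R3.
  [ 1  -3  16  -2 ]
  [ 0   1  -4   0 ]
  [ 0   0   0   1 ]
Add 2 times R3 to R1.
  [ 1  -3  16  0 ]
  [ 0   1  -4  0 ]
  [ 0   0   0  1 ]
Add 3 times R2 to R1.
  [ 1  0   4  0 ]
  [ 0  1  -4  0 ]
  [ 0  0   0  1 ]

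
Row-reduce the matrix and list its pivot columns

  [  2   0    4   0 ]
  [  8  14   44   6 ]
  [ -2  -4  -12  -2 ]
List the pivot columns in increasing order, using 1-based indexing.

ρ1 ← 1/2·ρ1
  [  1   0    2   0 ]
  [  8  14   44   6 ]
  [ -2  -4  -12  -2 ]
ρ2 ← ρ2 − 8·ρ1
  [  1   0    2   0 ]
  [  0  14   28   6 ]
  [ -2  -4  -12  -2 ]
ρ3 ← ρ3 + 2·ρ1
  [ 1   0   2   0 ]
  [ 0  14  28   6 ]
  [ 0  -4  -8  -2 ]
ρ2 ← 1/14·ρ2
  [ 1   0   2    0 ]
  [ 0   1   2  3/7 ]
  [ 0  -4  -8   -2 ]
ρ3 ← ρ3 + 4·ρ2
  [ 1  0  2     0 ]
  [ 0  1  2   3/7 ]
  [ 0  0  0  -2/7 ]
ρ3 ← -7/2·ρ3
  [ 1  0  2    0 ]
  [ 0  1  2  3/7 ]
  [ 0  0  0    1 ]
ρ2 ← ρ2 − 3/7·ρ3
  [ 1  0  2  0 ]
  [ 0  1  2  0 ]
  [ 0  0  0  1 ]
Pivot columns are the columns containing a leading 1.

1, 2, 4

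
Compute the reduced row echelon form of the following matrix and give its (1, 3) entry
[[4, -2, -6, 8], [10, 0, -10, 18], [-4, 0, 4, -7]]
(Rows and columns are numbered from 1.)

ρ1 → 1/4·ρ1
  [  1  -1/2  -3/2   2 ]
  [ 10     0   -10  18 ]
  [ -4     0     4  -7 ]
ρ2 → ρ2 − 10·ρ1
  [  1  -1/2  -3/2   2 ]
  [  0     5     5  -2 ]
  [ -4     0     4  -7 ]
ρ3 → ρ3 + 4·ρ1
  [ 1  -1/2  -3/2   2 ]
  [ 0     5     5  -2 ]
  [ 0    -2    -2   1 ]
ρ2 → 1/5·ρ2
  [ 1  -1/2  -3/2     2 ]
  [ 0     1     1  -2/5 ]
  [ 0    -2    -2     1 ]
ρ3 → ρ3 + 2·ρ2
  [ 1  -1/2  -3/2     2 ]
  [ 0     1     1  -2/5 ]
  [ 0     0     0   1/5 ]
ρ3 → 5·ρ3
  [ 1  -1/2  -3/2     2 ]
  [ 0     1     1  -2/5 ]
  [ 0     0     0     1 ]
ρ2 → ρ2 + 2/5·ρ3
  [ 1  -1/2  -3/2  2 ]
  [ 0     1     1  0 ]
  [ 0     0     0  1 ]
ρ1 → ρ1 − 2·ρ3
  [ 1  -1/2  -3/2  0 ]
  [ 0     1     1  0 ]
  [ 0     0     0  1 ]
ρ1 → ρ1 + 1/2·ρ2
  [ 1  0  -1  0 ]
  [ 0  1   1  0 ]
  [ 0  0   0  1 ]

-1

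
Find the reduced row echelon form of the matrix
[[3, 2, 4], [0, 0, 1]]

r1 := 1/3·r1
  [ 1  2/3  4/3 ]
  [ 0    0    1 ]
r1 := r1 − 4/3·r2
  [ 1  2/3  0 ]
  [ 0    0  1 ]

[[1, 2/3, 0], [0, 0, 1]]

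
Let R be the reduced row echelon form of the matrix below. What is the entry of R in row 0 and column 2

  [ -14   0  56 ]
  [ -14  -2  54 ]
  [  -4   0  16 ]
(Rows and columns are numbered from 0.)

-4

ρ1 -> -1/14·ρ1
  [   1   0  -4 ]
  [ -14  -2  54 ]
  [  -4   0  16 ]
ρ2 -> ρ2 + 14·ρ1
  [  1   0  -4 ]
  [  0  -2  -2 ]
  [ -4   0  16 ]
ρ3 -> ρ3 + 4·ρ1
  [ 1   0  -4 ]
  [ 0  -2  -2 ]
  [ 0   0   0 ]
ρ2 -> -1/2·ρ2
  [ 1  0  -4 ]
  [ 0  1   1 ]
  [ 0  0   0 ]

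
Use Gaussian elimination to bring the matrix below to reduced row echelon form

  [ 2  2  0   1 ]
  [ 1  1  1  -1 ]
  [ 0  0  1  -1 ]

[[1, 1, 0, 0], [0, 0, 1, 0], [0, 0, 0, 1]]

ρ1 -> 1/2·ρ1
  [ 1  1  0  1/2 ]
  [ 1  1  1   -1 ]
  [ 0  0  1   -1 ]
ρ2 -> ρ2 − ρ1
  [ 1  1  0   1/2 ]
  [ 0  0  1  -3/2 ]
  [ 0  0  1    -1 ]
ρ3 -> ρ3 − ρ2
  [ 1  1  0   1/2 ]
  [ 0  0  1  -3/2 ]
  [ 0  0  0   1/2 ]
ρ3 -> 2·ρ3
  [ 1  1  0   1/2 ]
  [ 0  0  1  -3/2 ]
  [ 0  0  0     1 ]
ρ2 -> ρ2 + 3/2·ρ3
  [ 1  1  0  1/2 ]
  [ 0  0  1    0 ]
  [ 0  0  0    1 ]
ρ1 -> ρ1 − 1/2·ρ3
  [ 1  1  0  0 ]
  [ 0  0  1  0 ]
  [ 0  0  0  1 ]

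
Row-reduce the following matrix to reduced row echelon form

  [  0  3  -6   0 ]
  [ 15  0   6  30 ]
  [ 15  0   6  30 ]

[[1, 0, 2/5, 2], [0, 1, -2, 0], [0, 0, 0, 0]]

R1 <=> R2
  [ 15  0   6  30 ]
  [  0  3  -6   0 ]
  [ 15  0   6  30 ]
R1 -> 1/15·R1
  [  1  0  2/5   2 ]
  [  0  3   -6   0 ]
  [ 15  0    6  30 ]
R3 -> R3 − 15·R1
  [ 1  0  2/5  2 ]
  [ 0  3   -6  0 ]
  [ 0  0    0  0 ]
R2 -> 1/3·R2
  [ 1  0  2/5  2 ]
  [ 0  1   -2  0 ]
  [ 0  0    0  0 ]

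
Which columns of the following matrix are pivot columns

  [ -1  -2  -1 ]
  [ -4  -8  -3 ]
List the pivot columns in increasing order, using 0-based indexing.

Multiply ρ1 by -1.
  [  1   2   1 ]
  [ -4  -8  -3 ]
Add 4 times ρ1 to ρ2.
  [ 1  2  1 ]
  [ 0  0  1 ]
Subtract ρ2 from ρ1.
  [ 1  2  0 ]
  [ 0  0  1 ]
Pivot columns are the columns containing a leading 1.

0, 2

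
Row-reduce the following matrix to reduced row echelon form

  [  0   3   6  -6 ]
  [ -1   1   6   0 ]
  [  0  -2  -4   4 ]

ρ1 <=> ρ2
  [ -1   1   6   0 ]
  [  0   3   6  -6 ]
  [  0  -2  -4   4 ]
ρ1 := -1·ρ1
  [ 1  -1  -6   0 ]
  [ 0   3   6  -6 ]
  [ 0  -2  -4   4 ]
ρ2 := 1/3·ρ2
  [ 1  -1  -6   0 ]
  [ 0   1   2  -2 ]
  [ 0  -2  -4   4 ]
ρ3 := ρ3 + 2·ρ2
  [ 1  -1  -6   0 ]
  [ 0   1   2  -2 ]
  [ 0   0   0   0 ]
ρ1 := ρ1 + ρ2
  [ 1  0  -4  -2 ]
  [ 0  1   2  -2 ]
  [ 0  0   0   0 ]

[[1, 0, -4, -2], [0, 1, 2, -2], [0, 0, 0, 0]]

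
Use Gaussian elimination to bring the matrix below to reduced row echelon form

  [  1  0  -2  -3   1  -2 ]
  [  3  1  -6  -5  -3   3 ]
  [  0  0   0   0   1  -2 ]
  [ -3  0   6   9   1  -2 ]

r2 := r2 − 3·r1
  [  1  0  -2  -3   1  -2 ]
  [  0  1   0   4  -6   9 ]
  [  0  0   0   0   1  -2 ]
  [ -3  0   6   9   1  -2 ]
r4 := r4 + 3·r1
  [ 1  0  -2  -3   1  -2 ]
  [ 0  1   0   4  -6   9 ]
  [ 0  0   0   0   1  -2 ]
  [ 0  0   0   0   4  -8 ]
r4 := r4 − 4·r3
  [ 1  0  -2  -3   1  -2 ]
  [ 0  1   0   4  -6   9 ]
  [ 0  0   0   0   1  -2 ]
  [ 0  0   0   0   0   0 ]
r2 := r2 + 6·r3
  [ 1  0  -2  -3  1  -2 ]
  [ 0  1   0   4  0  -3 ]
  [ 0  0   0   0  1  -2 ]
  [ 0  0   0   0  0   0 ]
r1 := r1 − r3
  [ 1  0  -2  -3  0   0 ]
  [ 0  1   0   4  0  -3 ]
  [ 0  0   0   0  1  -2 ]
  [ 0  0   0   0  0   0 ]

[[1, 0, -2, -3, 0, 0], [0, 1, 0, 4, 0, -3], [0, 0, 0, 0, 1, -2], [0, 0, 0, 0, 0, 0]]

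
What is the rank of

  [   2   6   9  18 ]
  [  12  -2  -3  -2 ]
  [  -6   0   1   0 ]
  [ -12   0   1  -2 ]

rank = 4

r1 := 1/2·r1
  [   1   3  9/2   9 ]
  [  12  -2   -3  -2 ]
  [  -6   0    1   0 ]
  [ -12   0    1  -2 ]
r2 := r2 − 12·r1
  [   1    3  9/2     9 ]
  [   0  -38  -57  -110 ]
  [  -6    0    1     0 ]
  [ -12    0    1    -2 ]
r3 := r3 + 6·r1
  [   1    3  9/2     9 ]
  [   0  -38  -57  -110 ]
  [   0   18   28    54 ]
  [ -12    0    1    -2 ]
r4 := r4 + 12·r1
  [ 1    3  9/2     9 ]
  [ 0  -38  -57  -110 ]
  [ 0   18   28    54 ]
  [ 0   36   55   106 ]
r2 := -1/38·r2
  [ 1   3  9/2      9 ]
  [ 0   1  3/2  55/19 ]
  [ 0  18   28     54 ]
  [ 0  36   55    106 ]
r3 := r3 − 18·r2
  [ 1   3  9/2      9 ]
  [ 0   1  3/2  55/19 ]
  [ 0   0    1  36/19 ]
  [ 0  36   55    106 ]
r4 := r4 − 36·r2
  [ 1  3  9/2      9 ]
  [ 0  1  3/2  55/19 ]
  [ 0  0    1  36/19 ]
  [ 0  0    1  34/19 ]
r4 := r4 − r3
  [ 1  3  9/2      9 ]
  [ 0  1  3/2  55/19 ]
  [ 0  0    1  36/19 ]
  [ 0  0    0  -2/19 ]
r4 := -19/2·r4
  [ 1  3  9/2      9 ]
  [ 0  1  3/2  55/19 ]
  [ 0  0    1  36/19 ]
  [ 0  0    0      1 ]
r3 := r3 − 36/19·r4
  [ 1  3  9/2      9 ]
  [ 0  1  3/2  55/19 ]
  [ 0  0    1      0 ]
  [ 0  0    0      1 ]
r2 := r2 − 55/19·r4
  [ 1  3  9/2  9 ]
  [ 0  1  3/2  0 ]
  [ 0  0    1  0 ]
  [ 0  0    0  1 ]
r1 := r1 − 9·r4
  [ 1  3  9/2  0 ]
  [ 0  1  3/2  0 ]
  [ 0  0    1  0 ]
  [ 0  0    0  1 ]
r2 := r2 − 3/2·r3
  [ 1  3  9/2  0 ]
  [ 0  1    0  0 ]
  [ 0  0    1  0 ]
  [ 0  0    0  1 ]
r1 := r1 − 9/2·r3
  [ 1  3  0  0 ]
  [ 0  1  0  0 ]
  [ 0  0  1  0 ]
  [ 0  0  0  1 ]
r1 := r1 − 3·r2
  [ 1  0  0  0 ]
  [ 0  1  0  0 ]
  [ 0  0  1  0 ]
  [ 0  0  0  1 ]
The reduced form has 4 nonzero rows.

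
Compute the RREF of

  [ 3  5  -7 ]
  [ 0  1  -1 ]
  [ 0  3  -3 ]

Multiply R1 by 1/3.
  [ 1  5/3  -7/3 ]
  [ 0    1    -1 ]
  [ 0    3    -3 ]
Subtract 3 times R2 from R3.
  [ 1  5/3  -7/3 ]
  [ 0    1    -1 ]
  [ 0    0     0 ]
Subtract 5/3 times R2 from R1.
  [ 1  0  -2/3 ]
  [ 0  1    -1 ]
  [ 0  0     0 ]

[[1, 0, -2/3], [0, 1, -1], [0, 0, 0]]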